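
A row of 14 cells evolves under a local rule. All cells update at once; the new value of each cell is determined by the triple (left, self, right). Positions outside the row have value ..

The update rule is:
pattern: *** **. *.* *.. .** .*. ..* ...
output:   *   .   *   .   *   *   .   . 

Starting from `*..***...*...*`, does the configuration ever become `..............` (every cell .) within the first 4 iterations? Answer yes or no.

iteration 1: *..**....*...*
iteration 2: *..*.....*...*
iteration 3: *..*.....*...*  (fixed point — unchanged through iteration 4)
iteration 4 is *..*.....*...*, still not uniform .

no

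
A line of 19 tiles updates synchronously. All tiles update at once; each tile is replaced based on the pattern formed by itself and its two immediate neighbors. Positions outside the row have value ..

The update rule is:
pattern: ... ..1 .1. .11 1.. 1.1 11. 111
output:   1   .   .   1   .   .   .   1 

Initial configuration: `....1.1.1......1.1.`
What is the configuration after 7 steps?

1.....111.111..1111

111.......1111.....
11..11111.111..1111
1...1111..11...111.
..1.111...1..1.11..
1...11..1......1..1
..1.1.....1111.....
1.....111.111..1111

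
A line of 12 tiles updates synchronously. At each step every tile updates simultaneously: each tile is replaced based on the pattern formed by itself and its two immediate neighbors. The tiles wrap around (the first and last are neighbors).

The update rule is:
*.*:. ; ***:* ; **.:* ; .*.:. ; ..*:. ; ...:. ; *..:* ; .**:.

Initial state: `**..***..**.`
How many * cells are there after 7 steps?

step 1: .**..***..*.
step 2: ..**..***..*
step 3: *..**..***..
step 4: .*..**..***.
step 5: ..*..**..***
step 6: *..*..**..**
step 7: **..*..**..*
count of *: 6

6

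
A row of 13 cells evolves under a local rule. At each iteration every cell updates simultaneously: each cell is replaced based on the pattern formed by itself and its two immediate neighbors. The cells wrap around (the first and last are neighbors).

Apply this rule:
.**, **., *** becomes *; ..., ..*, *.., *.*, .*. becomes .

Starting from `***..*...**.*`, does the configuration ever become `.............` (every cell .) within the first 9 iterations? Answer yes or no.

iteration 1: ***......**.*
iteration 2: ***......**.*  (fixed point — unchanged through iteration 9)
iteration 9 is ***......**.*, still not uniform .

no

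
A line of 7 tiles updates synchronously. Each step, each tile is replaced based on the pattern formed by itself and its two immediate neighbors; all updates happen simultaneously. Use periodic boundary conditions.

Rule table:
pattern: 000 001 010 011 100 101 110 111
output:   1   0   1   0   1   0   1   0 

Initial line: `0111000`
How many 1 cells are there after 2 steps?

3

step 1: 0001111
step 2: 1100001
count of 1: 3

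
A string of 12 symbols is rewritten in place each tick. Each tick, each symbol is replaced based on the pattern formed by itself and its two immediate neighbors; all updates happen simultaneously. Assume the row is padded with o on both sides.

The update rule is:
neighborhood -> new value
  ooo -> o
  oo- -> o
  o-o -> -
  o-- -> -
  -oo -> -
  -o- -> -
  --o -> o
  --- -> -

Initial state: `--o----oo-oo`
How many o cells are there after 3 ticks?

-o----o-o--o
-----o----o-
----o----o--
count of o: 2

2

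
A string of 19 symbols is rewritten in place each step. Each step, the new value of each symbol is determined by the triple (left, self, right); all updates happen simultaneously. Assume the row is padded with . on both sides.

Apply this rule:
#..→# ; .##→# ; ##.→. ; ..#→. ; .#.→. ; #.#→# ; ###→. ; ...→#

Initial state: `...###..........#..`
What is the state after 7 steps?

##.#..#########..##
#.#.#.#........#.#.
.#.#.#.#######..#.#
..#.#.##......#..#.
#..#.##.#####..#..#
.#..##.##....#..#..
..#.#.##.###..#..##

..#.#.##.###..#..##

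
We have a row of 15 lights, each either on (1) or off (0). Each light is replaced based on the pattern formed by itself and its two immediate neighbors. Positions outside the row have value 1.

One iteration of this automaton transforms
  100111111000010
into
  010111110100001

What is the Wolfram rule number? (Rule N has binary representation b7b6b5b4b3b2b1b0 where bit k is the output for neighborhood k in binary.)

184

position 4: 111 → 1  (bit 7 = 1)
position 0: 110 → 0  (bit 6 = 0)
position 14: 101 → 1  (bit 5 = 1)
position 1: 100 → 1  (bit 4 = 1)
position 3: 011 → 1  (bit 3 = 1)
position 13: 010 → 0  (bit 2 = 0)
position 2: 001 → 0  (bit 1 = 0)
position 10: 000 → 0  (bit 0 = 0)
bits b7..b0 = 10111000 = 184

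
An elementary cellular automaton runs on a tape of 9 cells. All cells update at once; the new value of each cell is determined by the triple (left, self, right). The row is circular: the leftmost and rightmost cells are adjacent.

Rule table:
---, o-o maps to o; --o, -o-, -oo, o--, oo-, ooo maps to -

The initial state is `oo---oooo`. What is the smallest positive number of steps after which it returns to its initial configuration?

2

step 1: ---o-----
step 2: oo---oooo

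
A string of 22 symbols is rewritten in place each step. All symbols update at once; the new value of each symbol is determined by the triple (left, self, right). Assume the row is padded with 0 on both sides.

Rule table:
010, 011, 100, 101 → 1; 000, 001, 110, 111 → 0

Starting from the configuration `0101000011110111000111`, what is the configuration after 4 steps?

0111100010001100100100
0100010011001010110110
0110011010101111101101
0101010111111000011011

0101010111111000011011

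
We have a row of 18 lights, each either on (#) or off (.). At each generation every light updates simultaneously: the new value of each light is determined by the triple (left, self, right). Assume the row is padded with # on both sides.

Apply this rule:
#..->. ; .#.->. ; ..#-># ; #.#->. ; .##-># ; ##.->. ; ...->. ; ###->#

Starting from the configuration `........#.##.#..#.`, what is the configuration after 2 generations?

......#..#....#..#

generation 1: .......#..#....#..
generation 2: ......#..#....#..#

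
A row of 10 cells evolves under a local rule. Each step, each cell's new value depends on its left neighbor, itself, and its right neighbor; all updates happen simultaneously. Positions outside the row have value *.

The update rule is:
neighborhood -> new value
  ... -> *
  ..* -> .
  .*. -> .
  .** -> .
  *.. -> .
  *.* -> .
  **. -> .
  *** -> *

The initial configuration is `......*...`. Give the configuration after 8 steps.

step 1: .****...*.
step 2: ..**..*...
step 3: ........*.
step 4: .******...
step 5: ..****..*.
step 6: ...**.....
step 7: .*....***.
step 8: ...**..*..

...**..*..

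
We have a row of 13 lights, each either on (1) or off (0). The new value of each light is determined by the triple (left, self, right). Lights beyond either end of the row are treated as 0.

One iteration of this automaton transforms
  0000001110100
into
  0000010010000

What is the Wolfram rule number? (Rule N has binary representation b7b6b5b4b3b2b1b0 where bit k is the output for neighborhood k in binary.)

66

position 7: 111 → 0  (bit 7 = 0)
position 8: 110 → 1  (bit 6 = 1)
position 9: 101 → 0  (bit 5 = 0)
position 11: 100 → 0  (bit 4 = 0)
position 6: 011 → 0  (bit 3 = 0)
position 10: 010 → 0  (bit 2 = 0)
position 5: 001 → 1  (bit 1 = 1)
position 0: 000 → 0  (bit 0 = 0)
bits b7..b0 = 01000010 = 66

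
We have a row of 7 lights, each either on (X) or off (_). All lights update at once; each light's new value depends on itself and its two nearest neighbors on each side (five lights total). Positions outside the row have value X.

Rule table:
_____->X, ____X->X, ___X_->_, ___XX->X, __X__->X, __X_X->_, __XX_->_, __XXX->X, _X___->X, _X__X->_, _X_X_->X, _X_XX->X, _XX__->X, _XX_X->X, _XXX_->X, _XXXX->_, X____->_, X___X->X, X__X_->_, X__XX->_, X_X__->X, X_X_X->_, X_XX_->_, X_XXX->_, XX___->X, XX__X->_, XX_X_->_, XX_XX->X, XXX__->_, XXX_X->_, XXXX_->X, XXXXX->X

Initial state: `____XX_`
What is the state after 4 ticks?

___XX__

X_XX_XX
_X_XX__
__X_X__
___XX__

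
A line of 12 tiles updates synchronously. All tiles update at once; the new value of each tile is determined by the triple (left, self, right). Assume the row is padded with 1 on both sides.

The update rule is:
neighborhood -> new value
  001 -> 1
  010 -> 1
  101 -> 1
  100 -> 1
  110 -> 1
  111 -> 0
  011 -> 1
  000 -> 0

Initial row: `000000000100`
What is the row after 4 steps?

111101100111

100000001111
110000011000
011000111101
111101100111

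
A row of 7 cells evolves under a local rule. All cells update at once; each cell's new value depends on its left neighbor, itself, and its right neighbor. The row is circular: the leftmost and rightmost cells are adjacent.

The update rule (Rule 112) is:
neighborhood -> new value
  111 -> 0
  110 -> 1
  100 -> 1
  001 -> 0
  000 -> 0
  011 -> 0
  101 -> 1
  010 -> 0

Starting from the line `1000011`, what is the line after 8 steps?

1100000

1100000
0110000
0011000
0001100
0000110
0000011
1000001
1100000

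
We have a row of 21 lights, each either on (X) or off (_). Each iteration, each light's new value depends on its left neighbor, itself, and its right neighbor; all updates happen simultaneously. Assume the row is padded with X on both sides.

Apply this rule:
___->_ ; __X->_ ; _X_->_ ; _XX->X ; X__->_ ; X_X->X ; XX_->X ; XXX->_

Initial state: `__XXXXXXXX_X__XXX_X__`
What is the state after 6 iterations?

iteration 1: __X______XX___X_XX___
iteration 2: _________XX____XXX___
iteration 3: _________XX____X_X___
iteration 4: _________XX_____X____
iteration 5: _________XX__________
iteration 6: _________XX__________

_________XX__________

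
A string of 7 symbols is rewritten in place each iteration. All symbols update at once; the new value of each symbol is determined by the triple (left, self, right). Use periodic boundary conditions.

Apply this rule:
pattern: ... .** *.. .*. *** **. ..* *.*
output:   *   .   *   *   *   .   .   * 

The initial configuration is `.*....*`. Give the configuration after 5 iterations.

**.****

iteration 1: *****.*
iteration 2: ****.*.
iteration 3: .**.***
iteration 4: *..*.*.
iteration 5: **.****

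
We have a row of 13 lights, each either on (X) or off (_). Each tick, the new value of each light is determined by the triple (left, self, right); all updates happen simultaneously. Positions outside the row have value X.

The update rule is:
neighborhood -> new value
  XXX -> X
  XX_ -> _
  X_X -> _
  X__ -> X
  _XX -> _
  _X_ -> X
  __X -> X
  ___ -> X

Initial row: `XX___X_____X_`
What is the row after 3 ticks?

tick 1: X_XXXXXXXXXX_
tick 2: ___XXXXXXXX__
tick 3: XXX_XXXXXX_XX

XXX_XXXXXX_XX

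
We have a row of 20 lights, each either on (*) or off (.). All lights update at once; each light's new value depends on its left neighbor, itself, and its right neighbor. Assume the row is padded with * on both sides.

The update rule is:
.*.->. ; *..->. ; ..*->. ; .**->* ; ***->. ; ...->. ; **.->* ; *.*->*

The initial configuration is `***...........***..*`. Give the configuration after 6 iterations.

...................*

iteration 1: ..*...........*.*..*
iteration 2: ...............*...*
iteration 3: ...................*
iteration 4: ...................*  (fixed point — unchanged through iteration 6)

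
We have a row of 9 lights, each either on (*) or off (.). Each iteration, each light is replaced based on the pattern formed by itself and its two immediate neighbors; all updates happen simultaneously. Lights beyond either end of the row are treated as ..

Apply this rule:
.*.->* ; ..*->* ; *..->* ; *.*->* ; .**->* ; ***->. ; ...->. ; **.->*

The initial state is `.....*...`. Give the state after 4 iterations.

.**.....*

....***..
...**.**.
..*******
.**.....*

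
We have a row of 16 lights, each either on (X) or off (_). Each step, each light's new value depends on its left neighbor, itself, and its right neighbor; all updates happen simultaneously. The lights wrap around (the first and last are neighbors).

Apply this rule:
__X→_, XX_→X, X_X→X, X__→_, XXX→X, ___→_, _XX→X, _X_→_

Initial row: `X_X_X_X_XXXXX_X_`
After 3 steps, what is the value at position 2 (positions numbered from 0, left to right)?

step 1: _X_X_X_XXXXXXX_X
step 2: X_X_X_XXXXXXXXX_
step 3: _X_X_XXXXXXXXXXX
position 2 holds _

_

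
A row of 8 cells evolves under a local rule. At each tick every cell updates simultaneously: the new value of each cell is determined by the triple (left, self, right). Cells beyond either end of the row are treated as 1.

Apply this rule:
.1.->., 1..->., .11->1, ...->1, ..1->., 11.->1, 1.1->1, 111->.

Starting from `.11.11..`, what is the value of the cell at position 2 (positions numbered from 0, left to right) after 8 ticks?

1

111111..
.....1..
.111....
11.1.11.
.11.1111
11111...
....1.1.
.11..1.1
position 2 holds 1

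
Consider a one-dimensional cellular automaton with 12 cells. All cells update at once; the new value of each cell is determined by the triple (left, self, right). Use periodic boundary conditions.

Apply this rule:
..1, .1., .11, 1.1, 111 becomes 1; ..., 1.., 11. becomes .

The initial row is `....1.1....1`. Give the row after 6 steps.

step 1: ...1111...11
step 2: ..1111...11.
step 3: .1111...11..
step 4: 1111...11...
step 5: 111...11...1
step 6: 11...11...11

11...11...11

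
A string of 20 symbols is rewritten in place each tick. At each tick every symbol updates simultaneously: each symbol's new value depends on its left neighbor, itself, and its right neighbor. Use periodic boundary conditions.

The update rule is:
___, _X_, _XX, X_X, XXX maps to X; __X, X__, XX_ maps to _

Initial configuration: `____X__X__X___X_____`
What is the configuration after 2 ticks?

XX_XX__X__XXXXXXXXXX

XXX_X__X__X_X_X_XXXX
XX_XX__X__XXXXXXXXXX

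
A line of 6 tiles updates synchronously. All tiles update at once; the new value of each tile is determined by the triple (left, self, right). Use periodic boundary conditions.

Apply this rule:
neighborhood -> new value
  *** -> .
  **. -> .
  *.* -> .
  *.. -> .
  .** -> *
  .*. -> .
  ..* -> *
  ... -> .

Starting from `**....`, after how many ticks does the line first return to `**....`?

*....*
....**
...**.
..**..
.**...
**....

6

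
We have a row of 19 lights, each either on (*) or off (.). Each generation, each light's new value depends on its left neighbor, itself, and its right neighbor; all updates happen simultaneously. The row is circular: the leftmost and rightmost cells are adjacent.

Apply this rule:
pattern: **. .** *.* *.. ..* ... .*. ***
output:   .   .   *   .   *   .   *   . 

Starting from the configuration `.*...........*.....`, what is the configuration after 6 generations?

.......*......*....

generation 1: **..........**.....
generation 2: ...........*......*
generation 3: ..........**.....**
generation 4: .........*......*..
generation 5: ........**.....**..
generation 6: .......*......*....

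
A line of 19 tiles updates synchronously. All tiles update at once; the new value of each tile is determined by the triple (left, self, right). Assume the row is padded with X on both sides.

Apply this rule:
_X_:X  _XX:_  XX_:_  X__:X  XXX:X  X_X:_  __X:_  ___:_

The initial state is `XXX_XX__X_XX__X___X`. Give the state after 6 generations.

_XX_XX__X___X___X__

XX____X_X___X_XX___
X_X___X_XX__X___X__
__XX__X___X_XX__XX_
X___X_XX__X___X____
_X__X___X_XX__XX___
_XX_XX__X___X___X__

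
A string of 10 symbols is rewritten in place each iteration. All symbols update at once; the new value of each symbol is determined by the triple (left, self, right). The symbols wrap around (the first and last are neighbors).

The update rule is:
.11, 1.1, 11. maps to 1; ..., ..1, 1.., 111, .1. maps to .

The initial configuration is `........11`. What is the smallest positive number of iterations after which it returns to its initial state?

1

........11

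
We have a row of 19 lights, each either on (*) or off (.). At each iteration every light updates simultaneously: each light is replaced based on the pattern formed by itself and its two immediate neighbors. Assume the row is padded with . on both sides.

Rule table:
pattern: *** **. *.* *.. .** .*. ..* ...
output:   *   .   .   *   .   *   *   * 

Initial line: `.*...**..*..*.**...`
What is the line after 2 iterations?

*****..******...***
.***.**.****.***.*.

.***.**.****.***.*.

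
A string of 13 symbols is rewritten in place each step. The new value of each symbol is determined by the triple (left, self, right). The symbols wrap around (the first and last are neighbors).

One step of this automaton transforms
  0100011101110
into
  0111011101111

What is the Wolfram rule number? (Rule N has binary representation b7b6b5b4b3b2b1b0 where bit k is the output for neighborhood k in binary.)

221

position 6: 111 → 1  (bit 7 = 1)
position 7: 110 → 1  (bit 6 = 1)
position 8: 101 → 0  (bit 5 = 0)
position 2: 100 → 1  (bit 4 = 1)
position 5: 011 → 1  (bit 3 = 1)
position 1: 010 → 1  (bit 2 = 1)
position 0: 001 → 0  (bit 1 = 0)
position 3: 000 → 1  (bit 0 = 1)
bits b7..b0 = 11011101 = 221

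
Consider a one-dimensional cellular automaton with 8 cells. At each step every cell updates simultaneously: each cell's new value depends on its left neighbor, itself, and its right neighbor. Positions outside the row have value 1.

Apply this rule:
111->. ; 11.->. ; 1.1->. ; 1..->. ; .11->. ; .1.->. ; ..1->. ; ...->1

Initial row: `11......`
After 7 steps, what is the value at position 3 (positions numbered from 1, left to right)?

.

...1111.
.1......
...1111.  (repeats step 1; period 2)
step 7: ...1111.
position 3 holds .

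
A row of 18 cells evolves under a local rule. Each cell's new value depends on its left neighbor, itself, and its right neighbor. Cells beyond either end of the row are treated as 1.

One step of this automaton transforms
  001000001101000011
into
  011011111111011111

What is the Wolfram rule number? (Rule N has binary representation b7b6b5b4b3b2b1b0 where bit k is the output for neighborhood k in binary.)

239

position 17: 111 → 1  (bit 7 = 1)
position 9: 110 → 1  (bit 6 = 1)
position 10: 101 → 1  (bit 5 = 1)
position 0: 100 → 0  (bit 4 = 0)
position 8: 011 → 1  (bit 3 = 1)
position 2: 010 → 1  (bit 2 = 1)
position 1: 001 → 1  (bit 1 = 1)
position 4: 000 → 1  (bit 0 = 1)
bits b7..b0 = 11101111 = 239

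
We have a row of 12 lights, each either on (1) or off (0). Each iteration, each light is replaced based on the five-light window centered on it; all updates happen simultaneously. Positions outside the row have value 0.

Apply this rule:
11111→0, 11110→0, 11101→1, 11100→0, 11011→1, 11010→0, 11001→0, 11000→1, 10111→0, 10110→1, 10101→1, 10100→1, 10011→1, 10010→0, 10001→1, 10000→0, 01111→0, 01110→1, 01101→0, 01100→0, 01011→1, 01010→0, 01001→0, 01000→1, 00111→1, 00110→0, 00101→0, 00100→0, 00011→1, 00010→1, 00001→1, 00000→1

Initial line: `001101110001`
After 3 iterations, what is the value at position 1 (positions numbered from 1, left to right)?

iteration 1: 110010101110
iteration 2: 000000110101
iteration 3: 111111000101
position 1 holds 1

1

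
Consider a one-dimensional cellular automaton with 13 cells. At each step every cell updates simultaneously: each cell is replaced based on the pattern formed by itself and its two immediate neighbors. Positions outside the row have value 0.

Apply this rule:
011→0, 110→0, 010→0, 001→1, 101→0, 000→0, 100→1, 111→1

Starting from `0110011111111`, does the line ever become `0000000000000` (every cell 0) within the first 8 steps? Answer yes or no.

no

1001101111110
0110000111101
1001001011000
0110110000100
1000001001010
0100010110001
1010100001010
0000010010001
step 8 is 0000010010001, still not uniform 0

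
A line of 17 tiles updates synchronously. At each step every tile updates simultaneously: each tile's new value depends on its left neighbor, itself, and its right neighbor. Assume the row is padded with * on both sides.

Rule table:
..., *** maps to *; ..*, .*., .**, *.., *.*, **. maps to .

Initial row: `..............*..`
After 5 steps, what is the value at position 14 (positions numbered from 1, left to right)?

*

.************....
..**********..**.
...********......
.*..******..****.
.....****....**..
position 14 holds *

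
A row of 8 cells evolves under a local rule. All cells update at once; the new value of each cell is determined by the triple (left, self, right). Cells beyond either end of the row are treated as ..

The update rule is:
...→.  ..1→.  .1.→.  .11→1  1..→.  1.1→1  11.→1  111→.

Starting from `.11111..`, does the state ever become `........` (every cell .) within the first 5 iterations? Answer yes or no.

yes

.1...1..
........
all cells are . at iteration 2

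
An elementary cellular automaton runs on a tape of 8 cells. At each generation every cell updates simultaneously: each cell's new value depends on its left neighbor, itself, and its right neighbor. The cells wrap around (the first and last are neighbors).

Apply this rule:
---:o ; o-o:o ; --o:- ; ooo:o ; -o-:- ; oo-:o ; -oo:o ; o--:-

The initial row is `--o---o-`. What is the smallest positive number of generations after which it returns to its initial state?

generation 1: o---o---
generation 2: --o---o-

2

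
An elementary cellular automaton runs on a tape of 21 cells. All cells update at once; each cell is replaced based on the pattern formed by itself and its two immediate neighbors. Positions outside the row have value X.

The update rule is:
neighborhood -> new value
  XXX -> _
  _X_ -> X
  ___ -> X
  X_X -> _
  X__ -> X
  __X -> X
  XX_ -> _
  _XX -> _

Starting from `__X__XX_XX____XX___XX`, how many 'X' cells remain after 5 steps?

12

XXXXX_____XXXX__XXX__
_____XXXXX____XX___XX
XXXXX_____XXXX__XXX__  (repeats step 1; period 2)
step 5: XXXXX_____XXXX__XXX__
count of X: 12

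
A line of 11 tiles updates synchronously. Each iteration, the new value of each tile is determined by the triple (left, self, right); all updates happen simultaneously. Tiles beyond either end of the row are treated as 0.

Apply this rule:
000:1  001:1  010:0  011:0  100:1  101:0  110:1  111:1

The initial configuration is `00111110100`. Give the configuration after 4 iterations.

iteration 1: 11011110011
iteration 2: 01001111101
iteration 3: 10110111100
iteration 4: 00010011111

00010011111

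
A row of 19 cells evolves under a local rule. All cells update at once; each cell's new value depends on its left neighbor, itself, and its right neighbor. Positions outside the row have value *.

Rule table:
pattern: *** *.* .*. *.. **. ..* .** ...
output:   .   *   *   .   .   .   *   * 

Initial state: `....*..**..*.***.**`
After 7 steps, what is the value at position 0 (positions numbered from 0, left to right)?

.**.*..*...***..**.
**.**..*.*.*....*.*
..**...*****.**.***
..*..*.*....**.**..
..*..***.**.*.**...
..*..*..**.****..*.
..*..*..*.**.....**
position 0 holds .

.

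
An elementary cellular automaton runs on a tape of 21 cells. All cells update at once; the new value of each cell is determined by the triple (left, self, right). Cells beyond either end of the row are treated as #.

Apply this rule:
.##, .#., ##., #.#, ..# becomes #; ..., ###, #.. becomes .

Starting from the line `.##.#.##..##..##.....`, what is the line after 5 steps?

########.###.###....#
.......###.###.#...##
......##.###.###..##.
.....#####.###.#.####
....##...###.#####...

....##...###.#####...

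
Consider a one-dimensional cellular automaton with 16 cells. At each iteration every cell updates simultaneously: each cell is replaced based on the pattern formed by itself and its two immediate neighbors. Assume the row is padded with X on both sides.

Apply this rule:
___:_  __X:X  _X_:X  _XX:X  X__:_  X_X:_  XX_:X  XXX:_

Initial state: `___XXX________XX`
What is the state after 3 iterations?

_X_X_X_____XX_X_

__XX_X_______XX_
_XXX_X______XXX_
_X_X_X_____XX_X_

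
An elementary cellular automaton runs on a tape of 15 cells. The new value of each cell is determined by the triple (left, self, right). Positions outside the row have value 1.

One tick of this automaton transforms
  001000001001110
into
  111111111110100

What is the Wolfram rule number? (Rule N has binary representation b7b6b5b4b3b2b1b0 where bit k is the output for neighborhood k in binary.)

151

position 12: 111 → 1  (bit 7 = 1)
position 13: 110 → 0  (bit 6 = 0)
position 14: 101 → 0  (bit 5 = 0)
position 0: 100 → 1  (bit 4 = 1)
position 11: 011 → 0  (bit 3 = 0)
position 2: 010 → 1  (bit 2 = 1)
position 1: 001 → 1  (bit 1 = 1)
position 4: 000 → 1  (bit 0 = 1)
bits b7..b0 = 10010111 = 151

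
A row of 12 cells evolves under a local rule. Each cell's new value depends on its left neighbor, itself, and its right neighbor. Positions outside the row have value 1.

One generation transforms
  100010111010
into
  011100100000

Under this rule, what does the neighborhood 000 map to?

At position 2 the neighborhood is 000; the next row has 1 there.

1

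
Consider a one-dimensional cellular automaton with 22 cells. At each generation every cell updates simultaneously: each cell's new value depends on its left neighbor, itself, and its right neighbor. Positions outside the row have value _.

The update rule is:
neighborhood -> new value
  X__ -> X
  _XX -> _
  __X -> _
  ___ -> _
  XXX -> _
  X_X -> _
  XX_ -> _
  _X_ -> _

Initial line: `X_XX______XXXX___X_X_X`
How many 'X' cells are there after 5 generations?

____X_________X_______
_____X_________X______
______X_________X_____
_______X_________X____
________X_________X___
count of X: 2

2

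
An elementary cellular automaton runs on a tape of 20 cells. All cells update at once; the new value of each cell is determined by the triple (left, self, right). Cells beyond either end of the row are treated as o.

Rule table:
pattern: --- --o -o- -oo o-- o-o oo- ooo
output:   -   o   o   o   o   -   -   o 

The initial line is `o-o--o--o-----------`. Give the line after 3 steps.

oooooooo--oo-----ooo

--oooooooo---------o
ooooooooo-o-------oo
oooooooo--oo-----ooo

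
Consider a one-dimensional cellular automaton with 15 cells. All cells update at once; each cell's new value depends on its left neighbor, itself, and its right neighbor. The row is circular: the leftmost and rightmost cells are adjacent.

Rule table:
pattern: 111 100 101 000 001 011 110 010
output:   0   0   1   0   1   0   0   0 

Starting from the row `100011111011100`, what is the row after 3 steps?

010000010000100

step 1: 000100000100001
step 2: 001000001000010
step 3: 010000010000100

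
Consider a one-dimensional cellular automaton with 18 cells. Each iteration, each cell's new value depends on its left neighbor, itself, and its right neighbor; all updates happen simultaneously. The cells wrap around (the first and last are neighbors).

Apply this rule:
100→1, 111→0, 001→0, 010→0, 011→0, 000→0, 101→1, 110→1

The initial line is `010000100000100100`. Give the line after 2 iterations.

001000010000010010
000100001000001001

000100001000001001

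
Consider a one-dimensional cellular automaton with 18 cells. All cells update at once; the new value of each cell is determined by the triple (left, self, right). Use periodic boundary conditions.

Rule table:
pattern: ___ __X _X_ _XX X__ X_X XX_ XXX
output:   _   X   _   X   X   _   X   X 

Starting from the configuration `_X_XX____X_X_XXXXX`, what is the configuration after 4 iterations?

___XXX__X____XXXXX
X_XXXXXX_X__XXXXXX
X_XXXXXX__XXXXXXXX
X_XXXXXXXXXXXXXXXX

X_XXXXXXXXXXXXXXXX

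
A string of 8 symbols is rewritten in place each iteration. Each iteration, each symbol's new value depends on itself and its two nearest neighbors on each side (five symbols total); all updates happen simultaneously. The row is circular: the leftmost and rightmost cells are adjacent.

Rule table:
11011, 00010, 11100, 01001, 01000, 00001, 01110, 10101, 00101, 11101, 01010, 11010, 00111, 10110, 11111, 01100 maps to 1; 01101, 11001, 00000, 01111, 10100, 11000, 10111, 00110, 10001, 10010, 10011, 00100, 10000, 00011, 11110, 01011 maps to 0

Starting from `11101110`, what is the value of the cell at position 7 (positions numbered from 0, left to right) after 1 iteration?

01110111
position 7 holds 1

1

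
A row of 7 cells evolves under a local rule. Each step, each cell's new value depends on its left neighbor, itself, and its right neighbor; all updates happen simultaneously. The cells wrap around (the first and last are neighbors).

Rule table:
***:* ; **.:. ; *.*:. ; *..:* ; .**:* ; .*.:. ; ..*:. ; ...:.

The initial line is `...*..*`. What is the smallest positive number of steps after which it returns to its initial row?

7

*...*..
.*...*.
..*...*
*..*...
.*..*..
..*..*.
...*..*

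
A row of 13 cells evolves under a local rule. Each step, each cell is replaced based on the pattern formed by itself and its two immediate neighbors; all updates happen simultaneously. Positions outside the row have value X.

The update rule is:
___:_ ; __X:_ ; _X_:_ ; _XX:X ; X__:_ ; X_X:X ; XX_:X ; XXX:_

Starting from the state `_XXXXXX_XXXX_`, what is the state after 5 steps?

X___________X

XX____XXX__XX
_X____X_X__X_
X______X____X
X___________X
X___________X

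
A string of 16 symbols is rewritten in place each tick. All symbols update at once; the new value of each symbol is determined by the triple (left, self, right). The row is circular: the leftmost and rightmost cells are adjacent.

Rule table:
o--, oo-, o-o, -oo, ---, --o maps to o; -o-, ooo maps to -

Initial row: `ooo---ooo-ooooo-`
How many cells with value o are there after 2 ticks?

11

o-ooooo-ooo---oo
ooo---ooo-ooooo-
count of o: 11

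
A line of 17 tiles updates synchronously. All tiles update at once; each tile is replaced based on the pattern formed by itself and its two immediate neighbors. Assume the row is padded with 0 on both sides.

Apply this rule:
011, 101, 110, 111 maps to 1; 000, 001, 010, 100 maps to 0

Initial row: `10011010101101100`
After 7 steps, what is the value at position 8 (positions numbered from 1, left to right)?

1

step 1: 00011101011111100
step 2: 00011110111111100
step 3: 00011111111111100
step 4: 00011111111111100  (fixed point — unchanged through step 7)
position 8 holds 1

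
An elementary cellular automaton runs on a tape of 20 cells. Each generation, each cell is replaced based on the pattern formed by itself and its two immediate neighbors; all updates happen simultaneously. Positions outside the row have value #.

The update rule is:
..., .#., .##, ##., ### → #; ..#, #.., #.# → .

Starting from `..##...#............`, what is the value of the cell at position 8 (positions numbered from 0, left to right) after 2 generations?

.

generation 1: ..##.#.#.##########.
generation 2: ..##.#.#.##########.
position 8 holds .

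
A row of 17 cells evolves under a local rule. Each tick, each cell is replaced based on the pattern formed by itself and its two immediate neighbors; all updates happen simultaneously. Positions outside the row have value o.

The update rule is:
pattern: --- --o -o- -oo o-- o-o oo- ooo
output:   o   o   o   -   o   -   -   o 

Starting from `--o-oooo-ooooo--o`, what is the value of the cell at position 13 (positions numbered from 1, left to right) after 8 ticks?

ooo--oo---ooo-oo-
oo-oo--ooo-o-----
o----oo-o--oooooo
-oooo---ooo-ooooo
--oo-ooo-o---oooo
oo----o--oooo-ooo
o-ooooooo-oo---oo
---ooooo----ooo-o
position 13 holds o

o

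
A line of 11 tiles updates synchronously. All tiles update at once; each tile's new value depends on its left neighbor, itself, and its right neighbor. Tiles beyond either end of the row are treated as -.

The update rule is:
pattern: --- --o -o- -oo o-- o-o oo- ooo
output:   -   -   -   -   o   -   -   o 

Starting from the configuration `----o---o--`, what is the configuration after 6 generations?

----------o

-----o---o-
------o---o
-------o---
--------o--
---------o-
----------o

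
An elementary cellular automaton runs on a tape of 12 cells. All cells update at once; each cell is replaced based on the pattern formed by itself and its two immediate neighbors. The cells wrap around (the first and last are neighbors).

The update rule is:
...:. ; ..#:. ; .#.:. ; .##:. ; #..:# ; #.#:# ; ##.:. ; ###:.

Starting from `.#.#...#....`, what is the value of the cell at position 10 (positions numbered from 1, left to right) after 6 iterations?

..#.#...#...
...#.#...#..
....#.#...#.
.....#.#...#
#.....#.#...
.#.....#.#..
position 10 holds #

#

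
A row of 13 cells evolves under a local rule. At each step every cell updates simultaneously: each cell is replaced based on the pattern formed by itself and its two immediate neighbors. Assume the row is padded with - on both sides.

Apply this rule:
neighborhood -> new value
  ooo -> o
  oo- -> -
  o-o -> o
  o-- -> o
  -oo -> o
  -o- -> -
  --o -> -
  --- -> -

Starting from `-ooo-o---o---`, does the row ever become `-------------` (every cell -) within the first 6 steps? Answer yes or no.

no

-oo-o-o---o--
-o-o-o-o---o-
--o-o-o-o---o
---o-o-o-o---
----o-o-o-o--
-----o-o-o-o-
step 6 is -----o-o-o-o-, still not uniform -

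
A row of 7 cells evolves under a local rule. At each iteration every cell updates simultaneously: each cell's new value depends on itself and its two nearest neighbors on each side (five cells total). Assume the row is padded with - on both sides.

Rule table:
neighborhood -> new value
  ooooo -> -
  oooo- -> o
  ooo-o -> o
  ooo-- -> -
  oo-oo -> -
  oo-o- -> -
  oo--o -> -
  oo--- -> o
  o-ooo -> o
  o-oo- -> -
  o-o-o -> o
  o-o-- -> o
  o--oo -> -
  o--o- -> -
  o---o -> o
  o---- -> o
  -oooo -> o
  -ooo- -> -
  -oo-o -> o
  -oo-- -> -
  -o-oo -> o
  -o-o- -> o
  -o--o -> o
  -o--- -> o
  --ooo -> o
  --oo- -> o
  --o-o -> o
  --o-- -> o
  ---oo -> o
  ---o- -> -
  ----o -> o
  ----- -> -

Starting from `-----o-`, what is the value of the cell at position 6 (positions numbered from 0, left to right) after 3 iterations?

---o-oo
-o-oo--
-oo--oo
position 6 holds o

o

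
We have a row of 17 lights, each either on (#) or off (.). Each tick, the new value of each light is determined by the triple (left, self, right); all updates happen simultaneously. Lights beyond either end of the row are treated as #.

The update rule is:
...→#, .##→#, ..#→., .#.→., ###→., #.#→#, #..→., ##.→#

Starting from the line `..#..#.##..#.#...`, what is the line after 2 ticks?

.####.#.#.#.....#

......###...#..#.
.####.#.#.#.....#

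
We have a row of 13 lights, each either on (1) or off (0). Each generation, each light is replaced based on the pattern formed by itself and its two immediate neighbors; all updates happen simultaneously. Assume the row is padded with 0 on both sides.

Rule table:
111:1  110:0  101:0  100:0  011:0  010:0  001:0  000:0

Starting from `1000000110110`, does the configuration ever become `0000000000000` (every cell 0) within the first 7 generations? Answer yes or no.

yes

generation 1: 0000000000000
all cells are 0 at generation 1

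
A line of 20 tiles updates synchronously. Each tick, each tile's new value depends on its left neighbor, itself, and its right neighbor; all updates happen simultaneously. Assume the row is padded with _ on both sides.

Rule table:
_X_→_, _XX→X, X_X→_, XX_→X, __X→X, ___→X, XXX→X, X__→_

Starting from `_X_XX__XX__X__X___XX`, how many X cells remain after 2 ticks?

tick 1: X__XX_XXX_X__X__XXXX
tick 2: __XXX_XXX___X__XXXXX
count of X: 12

12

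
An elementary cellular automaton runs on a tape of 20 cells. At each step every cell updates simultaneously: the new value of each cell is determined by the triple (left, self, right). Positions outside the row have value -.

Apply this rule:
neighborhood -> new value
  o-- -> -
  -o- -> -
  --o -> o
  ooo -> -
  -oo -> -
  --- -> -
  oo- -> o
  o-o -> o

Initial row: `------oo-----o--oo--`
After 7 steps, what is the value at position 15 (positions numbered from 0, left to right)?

-----o-o----o--o-o--
----o-o----o--o-o---
---o-o----o--o-o----
--o-o----o--o-o-----
-o-o----o--o-o------
o-o----o--o-o-------
-o----o--o-o--------
position 15 holds -

-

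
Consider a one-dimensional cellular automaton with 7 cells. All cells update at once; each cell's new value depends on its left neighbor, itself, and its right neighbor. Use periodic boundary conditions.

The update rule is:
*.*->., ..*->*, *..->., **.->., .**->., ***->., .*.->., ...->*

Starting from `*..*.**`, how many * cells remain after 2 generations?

5

..*....
**..***
count of *: 5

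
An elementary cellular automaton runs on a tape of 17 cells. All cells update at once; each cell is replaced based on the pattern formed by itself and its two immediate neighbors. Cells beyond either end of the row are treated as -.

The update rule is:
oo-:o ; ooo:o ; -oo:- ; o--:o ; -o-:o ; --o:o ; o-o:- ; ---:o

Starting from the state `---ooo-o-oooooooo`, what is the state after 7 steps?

o-ooo-oooo--oo--o

ooo-oo-o--ooooooo
-oo--o-ooo-oooooo
o-oooo--oo--ooooo
o--ooooo-ooo-oooo
ooo-oooo--oo--ooo
-oo--ooooo-ooo-oo
o-ooo-oooo--oo--o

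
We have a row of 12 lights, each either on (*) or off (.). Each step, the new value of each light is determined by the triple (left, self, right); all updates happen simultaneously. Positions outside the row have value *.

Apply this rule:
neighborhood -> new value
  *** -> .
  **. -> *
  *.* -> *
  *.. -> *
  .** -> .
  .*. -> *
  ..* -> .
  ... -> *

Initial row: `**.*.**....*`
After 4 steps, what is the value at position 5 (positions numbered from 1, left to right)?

step 1: .****.****..
step 2: *...**...**.
step 3: ***..***..**
step 4: ..**...**...
position 5 holds .

.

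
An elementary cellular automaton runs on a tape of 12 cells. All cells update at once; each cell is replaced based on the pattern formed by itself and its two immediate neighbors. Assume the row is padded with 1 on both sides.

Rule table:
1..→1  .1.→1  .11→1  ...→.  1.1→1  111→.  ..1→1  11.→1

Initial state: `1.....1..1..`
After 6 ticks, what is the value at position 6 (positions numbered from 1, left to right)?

1

11...1111111
.11.11......
1111111....1
......11..11
1....111111.
11..11....11
position 6 holds 1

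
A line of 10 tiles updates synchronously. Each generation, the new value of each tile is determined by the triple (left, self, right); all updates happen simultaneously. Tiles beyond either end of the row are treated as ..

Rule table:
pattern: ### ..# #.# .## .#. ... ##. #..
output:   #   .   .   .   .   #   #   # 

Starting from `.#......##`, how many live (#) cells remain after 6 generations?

5

..#####..#
#..#####..
.#..######
..#..#####
#..#..####
.#..#..###
count of #: 5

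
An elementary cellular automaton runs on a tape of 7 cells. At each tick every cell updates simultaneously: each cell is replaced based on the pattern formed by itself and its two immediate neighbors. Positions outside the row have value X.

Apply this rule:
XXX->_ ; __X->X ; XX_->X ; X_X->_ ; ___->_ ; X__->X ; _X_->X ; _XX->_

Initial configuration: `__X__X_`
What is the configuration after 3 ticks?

X___XX_

XXXXXX_
_____X_
X___XX_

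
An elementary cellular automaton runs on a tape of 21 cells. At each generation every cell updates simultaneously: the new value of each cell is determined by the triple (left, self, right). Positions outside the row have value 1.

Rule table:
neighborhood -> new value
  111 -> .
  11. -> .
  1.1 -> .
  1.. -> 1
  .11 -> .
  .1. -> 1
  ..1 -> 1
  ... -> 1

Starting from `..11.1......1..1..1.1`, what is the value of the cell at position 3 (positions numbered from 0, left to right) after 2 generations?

1

11...11111111111111..
..111..............11
position 3 holds 1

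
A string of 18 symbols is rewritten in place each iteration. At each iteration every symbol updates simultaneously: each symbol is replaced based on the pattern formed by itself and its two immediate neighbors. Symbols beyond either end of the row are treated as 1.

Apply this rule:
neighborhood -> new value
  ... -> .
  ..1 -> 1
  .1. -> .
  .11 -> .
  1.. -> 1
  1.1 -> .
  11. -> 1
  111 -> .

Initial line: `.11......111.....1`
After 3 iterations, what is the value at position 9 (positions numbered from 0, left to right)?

.

..11....1..11...1.
11.11..1.11.11.1..
.1..111...1..1..11
position 9 holds .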